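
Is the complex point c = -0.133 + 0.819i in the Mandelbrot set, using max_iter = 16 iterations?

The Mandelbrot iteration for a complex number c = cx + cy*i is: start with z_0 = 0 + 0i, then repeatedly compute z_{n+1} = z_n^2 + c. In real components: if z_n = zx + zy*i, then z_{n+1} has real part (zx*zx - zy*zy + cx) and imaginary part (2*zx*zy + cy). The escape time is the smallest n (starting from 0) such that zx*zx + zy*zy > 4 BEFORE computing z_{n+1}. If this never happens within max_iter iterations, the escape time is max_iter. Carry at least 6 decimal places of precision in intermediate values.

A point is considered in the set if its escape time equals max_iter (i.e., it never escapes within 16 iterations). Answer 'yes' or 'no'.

z_0 = 0 + 0i, c = -0.1330 + 0.8190i
Iter 1: z = -0.1330 + 0.8190i, |z|^2 = 0.6884
Iter 2: z = -0.7861 + 0.6011i, |z|^2 = 0.9793
Iter 3: z = 0.1235 + -0.1261i, |z|^2 = 0.0312
Iter 4: z = -0.1336 + 0.7878i, |z|^2 = 0.6386
Iter 5: z = -0.7358 + 0.6084i, |z|^2 = 0.9117
Iter 6: z = 0.0383 + -0.0764i, |z|^2 = 0.0073
Iter 7: z = -0.1374 + 0.8131i, |z|^2 = 0.6801
Iter 8: z = -0.7753 + 0.5956i, |z|^2 = 0.9559
Iter 9: z = 0.1134 + -0.1046i, |z|^2 = 0.0238
Iter 10: z = -0.1311 + 0.7953i, |z|^2 = 0.6496
Iter 11: z = -0.7483 + 0.6105i, |z|^2 = 0.9327
Iter 12: z = 0.0542 + -0.0947i, |z|^2 = 0.0119
Iter 13: z = -0.1390 + 0.8087i, |z|^2 = 0.6734
Iter 14: z = -0.7677 + 0.5941i, |z|^2 = 0.9424
Iter 15: z = 0.1034 + -0.0932i, |z|^2 = 0.0194
Did not escape in 16 iterations → in set

Answer: yes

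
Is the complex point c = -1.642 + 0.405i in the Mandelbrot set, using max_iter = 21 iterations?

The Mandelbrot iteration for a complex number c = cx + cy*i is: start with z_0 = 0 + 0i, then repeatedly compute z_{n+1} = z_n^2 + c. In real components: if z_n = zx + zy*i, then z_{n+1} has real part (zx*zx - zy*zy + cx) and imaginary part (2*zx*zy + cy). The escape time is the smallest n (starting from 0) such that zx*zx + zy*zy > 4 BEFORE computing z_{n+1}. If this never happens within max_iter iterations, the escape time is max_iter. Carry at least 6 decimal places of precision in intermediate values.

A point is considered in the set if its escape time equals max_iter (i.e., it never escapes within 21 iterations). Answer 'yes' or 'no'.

Answer: no

Derivation:
z_0 = 0 + 0i, c = -1.6420 + 0.4050i
Iter 1: z = -1.6420 + 0.4050i, |z|^2 = 2.8602
Iter 2: z = 0.8901 + -0.9250i, |z|^2 = 1.6480
Iter 3: z = -1.7053 + -1.2418i, |z|^2 = 4.4501
Escaped at iteration 3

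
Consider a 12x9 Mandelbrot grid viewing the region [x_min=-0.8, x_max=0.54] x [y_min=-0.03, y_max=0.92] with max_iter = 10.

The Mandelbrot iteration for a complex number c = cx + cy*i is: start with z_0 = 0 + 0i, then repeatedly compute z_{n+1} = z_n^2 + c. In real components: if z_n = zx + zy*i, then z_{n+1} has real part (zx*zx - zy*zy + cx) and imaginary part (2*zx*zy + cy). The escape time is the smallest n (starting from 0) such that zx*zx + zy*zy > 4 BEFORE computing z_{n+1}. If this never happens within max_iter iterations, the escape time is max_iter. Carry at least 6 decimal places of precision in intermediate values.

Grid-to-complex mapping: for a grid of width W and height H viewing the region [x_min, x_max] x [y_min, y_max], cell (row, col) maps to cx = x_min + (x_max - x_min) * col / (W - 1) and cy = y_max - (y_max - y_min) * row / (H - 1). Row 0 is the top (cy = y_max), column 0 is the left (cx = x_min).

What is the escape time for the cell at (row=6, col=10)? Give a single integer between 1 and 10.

Answer: 10

Derivation:
z_0 = 0 + 0i, c = 0.4182 + 0.2075i
Iter 1: z = 0.4182 + 0.2075i, |z|^2 = 0.2179
Iter 2: z = 0.5500 + 0.3810i, |z|^2 = 0.4477
Iter 3: z = 0.5755 + 0.6267i, |z|^2 = 0.7239
Iter 4: z = 0.3567 + 0.9288i, |z|^2 = 0.9898
Iter 5: z = -0.3172 + 0.8700i, |z|^2 = 0.8576
Iter 6: z = -0.2382 + -0.3444i, |z|^2 = 0.1754
Iter 7: z = 0.3563 + 0.3716i, |z|^2 = 0.2650
Iter 8: z = 0.4070 + 0.4723i, |z|^2 = 0.3887
Iter 9: z = 0.3608 + 0.5920i, |z|^2 = 0.4806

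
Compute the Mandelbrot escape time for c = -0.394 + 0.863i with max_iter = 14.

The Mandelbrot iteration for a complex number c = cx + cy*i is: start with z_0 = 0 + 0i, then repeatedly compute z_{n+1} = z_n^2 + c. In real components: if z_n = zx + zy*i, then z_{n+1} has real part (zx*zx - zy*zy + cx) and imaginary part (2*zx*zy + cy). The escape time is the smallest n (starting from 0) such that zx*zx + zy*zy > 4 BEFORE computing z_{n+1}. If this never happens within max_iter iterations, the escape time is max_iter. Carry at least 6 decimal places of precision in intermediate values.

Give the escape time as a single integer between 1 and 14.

z_0 = 0 + 0i, c = -0.3940 + 0.8630i
Iter 1: z = -0.3940 + 0.8630i, |z|^2 = 0.9000
Iter 2: z = -0.9835 + 0.1830i, |z|^2 = 1.0008
Iter 3: z = 0.5399 + 0.5031i, |z|^2 = 0.5446
Iter 4: z = -0.3557 + 1.4062i, |z|^2 = 2.1040
Iter 5: z = -2.2450 + -0.1373i, |z|^2 = 5.0587
Escaped at iteration 5

Answer: 5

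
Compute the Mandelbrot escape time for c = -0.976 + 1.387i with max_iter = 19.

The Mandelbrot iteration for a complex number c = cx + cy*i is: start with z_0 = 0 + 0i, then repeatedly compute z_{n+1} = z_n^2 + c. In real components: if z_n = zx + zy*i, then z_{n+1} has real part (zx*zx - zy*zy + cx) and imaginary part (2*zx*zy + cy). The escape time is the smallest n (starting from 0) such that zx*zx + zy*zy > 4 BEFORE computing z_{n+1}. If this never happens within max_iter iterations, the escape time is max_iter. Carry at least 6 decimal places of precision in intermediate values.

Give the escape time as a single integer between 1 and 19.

Answer: 2

Derivation:
z_0 = 0 + 0i, c = -0.9760 + 1.3870i
Iter 1: z = -0.9760 + 1.3870i, |z|^2 = 2.8763
Iter 2: z = -1.9472 + -1.3204i, |z|^2 = 5.5351
Escaped at iteration 2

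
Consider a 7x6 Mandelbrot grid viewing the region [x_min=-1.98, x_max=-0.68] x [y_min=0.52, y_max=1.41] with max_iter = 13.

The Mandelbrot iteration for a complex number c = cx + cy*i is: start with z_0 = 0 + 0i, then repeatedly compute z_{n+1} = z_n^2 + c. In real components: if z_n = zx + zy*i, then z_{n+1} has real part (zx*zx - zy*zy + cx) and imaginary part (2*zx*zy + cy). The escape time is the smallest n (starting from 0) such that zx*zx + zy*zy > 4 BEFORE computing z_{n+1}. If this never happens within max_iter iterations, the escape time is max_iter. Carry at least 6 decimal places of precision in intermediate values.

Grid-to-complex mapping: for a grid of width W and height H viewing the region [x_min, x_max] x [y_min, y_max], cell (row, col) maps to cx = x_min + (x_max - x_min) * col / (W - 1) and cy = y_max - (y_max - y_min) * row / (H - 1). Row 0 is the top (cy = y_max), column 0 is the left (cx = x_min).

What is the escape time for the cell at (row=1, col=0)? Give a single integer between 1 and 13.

Answer: 1

Derivation:
z_0 = 0 + 0i, c = -1.9800 + 1.2320i
Iter 1: z = -1.9800 + 1.2320i, |z|^2 = 5.4382
Escaped at iteration 1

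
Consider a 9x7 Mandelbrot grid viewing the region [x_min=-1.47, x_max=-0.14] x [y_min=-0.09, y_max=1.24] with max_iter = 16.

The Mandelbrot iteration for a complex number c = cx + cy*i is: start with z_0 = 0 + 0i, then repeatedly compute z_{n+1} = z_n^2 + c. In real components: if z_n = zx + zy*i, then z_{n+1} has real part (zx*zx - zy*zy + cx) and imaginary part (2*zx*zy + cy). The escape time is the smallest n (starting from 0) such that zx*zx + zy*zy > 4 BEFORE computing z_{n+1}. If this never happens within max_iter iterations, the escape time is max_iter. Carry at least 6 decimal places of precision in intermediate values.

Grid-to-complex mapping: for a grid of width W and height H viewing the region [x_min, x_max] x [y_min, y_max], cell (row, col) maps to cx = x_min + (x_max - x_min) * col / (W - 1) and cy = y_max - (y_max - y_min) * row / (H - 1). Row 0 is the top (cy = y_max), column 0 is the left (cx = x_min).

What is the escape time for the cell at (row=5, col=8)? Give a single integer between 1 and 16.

z_0 = 0 + 0i, c = -0.1400 + 0.1317i
Iter 1: z = -0.1400 + 0.1317i, |z|^2 = 0.0369
Iter 2: z = -0.1377 + 0.0948i, |z|^2 = 0.0280
Iter 3: z = -0.1300 + 0.1056i, |z|^2 = 0.0280
Iter 4: z = -0.1342 + 0.1042i, |z|^2 = 0.0289
Iter 5: z = -0.1328 + 0.1037i, |z|^2 = 0.0284
Iter 6: z = -0.1331 + 0.1041i, |z|^2 = 0.0286
Iter 7: z = -0.1331 + 0.1039i, |z|^2 = 0.0285
Iter 8: z = -0.1331 + 0.1040i, |z|^2 = 0.0285
Iter 9: z = -0.1331 + 0.1040i, |z|^2 = 0.0285
Iter 10: z = -0.1331 + 0.1040i, |z|^2 = 0.0285
Iter 11: z = -0.1331 + 0.1040i, |z|^2 = 0.0285
Iter 12: z = -0.1331 + 0.1040i, |z|^2 = 0.0285
Iter 13: z = -0.1331 + 0.1040i, |z|^2 = 0.0285
Iter 14: z = -0.1331 + 0.1040i, |z|^2 = 0.0285
Iter 15: z = -0.1331 + 0.1040i, |z|^2 = 0.0285

Answer: 16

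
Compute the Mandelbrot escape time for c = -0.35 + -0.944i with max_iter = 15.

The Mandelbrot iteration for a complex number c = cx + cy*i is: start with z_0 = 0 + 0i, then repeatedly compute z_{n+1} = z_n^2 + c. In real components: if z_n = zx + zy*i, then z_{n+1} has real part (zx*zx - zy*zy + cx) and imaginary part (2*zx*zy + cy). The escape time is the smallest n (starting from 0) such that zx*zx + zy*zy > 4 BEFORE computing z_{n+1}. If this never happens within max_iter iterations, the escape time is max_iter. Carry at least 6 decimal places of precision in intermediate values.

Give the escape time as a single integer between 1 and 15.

Answer: 5

Derivation:
z_0 = 0 + 0i, c = -0.3500 + -0.9440i
Iter 1: z = -0.3500 + -0.9440i, |z|^2 = 1.0136
Iter 2: z = -1.1186 + -0.2832i, |z|^2 = 1.3315
Iter 3: z = 0.8211 + -0.3104i, |z|^2 = 0.7706
Iter 4: z = 0.2279 + -1.4538i, |z|^2 = 2.1654
Iter 5: z = -2.4115 + -1.6067i, |z|^2 = 8.3969
Escaped at iteration 5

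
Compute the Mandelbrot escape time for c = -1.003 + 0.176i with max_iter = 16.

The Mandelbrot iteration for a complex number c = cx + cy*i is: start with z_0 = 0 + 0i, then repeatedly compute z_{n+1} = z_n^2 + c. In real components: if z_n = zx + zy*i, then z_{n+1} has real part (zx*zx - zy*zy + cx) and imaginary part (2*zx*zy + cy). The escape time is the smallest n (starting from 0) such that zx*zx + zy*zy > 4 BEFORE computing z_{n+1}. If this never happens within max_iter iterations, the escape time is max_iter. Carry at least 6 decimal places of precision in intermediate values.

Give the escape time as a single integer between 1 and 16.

z_0 = 0 + 0i, c = -1.0030 + 0.1760i
Iter 1: z = -1.0030 + 0.1760i, |z|^2 = 1.0370
Iter 2: z = -0.0280 + -0.1771i, |z|^2 = 0.0321
Iter 3: z = -1.0336 + 0.1859i, |z|^2 = 1.1028
Iter 4: z = 0.0307 + -0.2083i, |z|^2 = 0.0443
Iter 5: z = -1.0454 + 0.1632i, |z|^2 = 1.1196
Iter 6: z = 0.0633 + -0.1653i, |z|^2 = 0.0313
Iter 7: z = -1.0263 + 0.1551i, |z|^2 = 1.0773
Iter 8: z = 0.0262 + -0.1423i, |z|^2 = 0.0209
Iter 9: z = -1.0226 + 0.1685i, |z|^2 = 1.0740
Iter 10: z = 0.0142 + -0.1687i, |z|^2 = 0.0287
Iter 11: z = -1.0312 + 0.1712i, |z|^2 = 1.0928
Iter 12: z = 0.0312 + -0.1771i, |z|^2 = 0.0323
Iter 13: z = -1.0334 + 0.1650i, |z|^2 = 1.0951
Iter 14: z = 0.0377 + -0.1649i, |z|^2 = 0.0286
Iter 15: z = -1.0288 + 0.1636i, |z|^2 = 1.0852

Answer: 16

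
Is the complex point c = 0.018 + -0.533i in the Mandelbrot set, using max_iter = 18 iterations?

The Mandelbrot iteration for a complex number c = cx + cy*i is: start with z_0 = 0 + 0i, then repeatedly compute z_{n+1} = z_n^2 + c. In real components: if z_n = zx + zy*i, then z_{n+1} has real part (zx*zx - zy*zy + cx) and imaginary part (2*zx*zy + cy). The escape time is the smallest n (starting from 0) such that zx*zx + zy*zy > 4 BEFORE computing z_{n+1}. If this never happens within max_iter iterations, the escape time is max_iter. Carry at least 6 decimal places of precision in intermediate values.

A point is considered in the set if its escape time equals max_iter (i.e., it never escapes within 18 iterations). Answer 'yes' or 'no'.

Answer: yes

Derivation:
z_0 = 0 + 0i, c = 0.0180 + -0.5330i
Iter 1: z = 0.0180 + -0.5330i, |z|^2 = 0.2844
Iter 2: z = -0.2658 + -0.5522i, |z|^2 = 0.3755
Iter 3: z = -0.2163 + -0.2395i, |z|^2 = 0.1041
Iter 4: z = 0.0074 + -0.4294i, |z|^2 = 0.1844
Iter 5: z = -0.1663 + -0.5394i, |z|^2 = 0.3186
Iter 6: z = -0.2453 + -0.3536i, |z|^2 = 0.1852
Iter 7: z = -0.0469 + -0.3596i, |z|^2 = 0.1315
Iter 8: z = -0.1091 + -0.4993i, |z|^2 = 0.2612
Iter 9: z = -0.2194 + -0.4241i, |z|^2 = 0.2280
Iter 10: z = -0.1137 + -0.3469i, |z|^2 = 0.1333
Iter 11: z = -0.0894 + -0.4541i, |z|^2 = 0.2142
Iter 12: z = -0.1802 + -0.4518i, |z|^2 = 0.2366
Iter 13: z = -0.1536 + -0.3702i, |z|^2 = 0.1606
Iter 14: z = -0.0954 + -0.4193i, |z|^2 = 0.1849
Iter 15: z = -0.1487 + -0.4530i, |z|^2 = 0.2273
Iter 16: z = -0.1651 + -0.3983i, |z|^2 = 0.1859
Iter 17: z = -0.1134 + -0.4015i, |z|^2 = 0.1741
Did not escape in 18 iterations → in set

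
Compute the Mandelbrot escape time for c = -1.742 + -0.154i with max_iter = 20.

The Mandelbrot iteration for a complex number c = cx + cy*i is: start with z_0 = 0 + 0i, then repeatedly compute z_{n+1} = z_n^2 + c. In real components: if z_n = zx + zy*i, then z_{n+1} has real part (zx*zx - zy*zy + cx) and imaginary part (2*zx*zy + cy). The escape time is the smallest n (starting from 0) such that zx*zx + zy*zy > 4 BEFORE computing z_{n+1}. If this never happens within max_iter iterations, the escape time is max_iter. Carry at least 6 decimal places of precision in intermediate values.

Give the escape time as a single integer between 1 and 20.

Answer: 4

Derivation:
z_0 = 0 + 0i, c = -1.7420 + -0.1540i
Iter 1: z = -1.7420 + -0.1540i, |z|^2 = 3.0583
Iter 2: z = 1.2688 + 0.3825i, |z|^2 = 1.7563
Iter 3: z = -0.2784 + 0.8168i, |z|^2 = 0.7446
Iter 4: z = -2.3316 + -0.6087i, |z|^2 = 5.8069
Escaped at iteration 4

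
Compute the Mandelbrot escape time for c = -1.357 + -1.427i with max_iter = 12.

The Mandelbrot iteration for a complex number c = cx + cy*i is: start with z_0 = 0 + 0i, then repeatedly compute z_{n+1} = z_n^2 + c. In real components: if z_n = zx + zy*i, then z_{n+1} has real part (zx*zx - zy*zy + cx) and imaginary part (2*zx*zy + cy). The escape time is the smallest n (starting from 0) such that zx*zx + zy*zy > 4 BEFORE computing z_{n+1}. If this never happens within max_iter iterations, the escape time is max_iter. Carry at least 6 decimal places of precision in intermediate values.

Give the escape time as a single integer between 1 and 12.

Answer: 2

Derivation:
z_0 = 0 + 0i, c = -1.3570 + -1.4270i
Iter 1: z = -1.3570 + -1.4270i, |z|^2 = 3.8778
Iter 2: z = -1.5519 + 2.4459i, |z|^2 = 8.3907
Escaped at iteration 2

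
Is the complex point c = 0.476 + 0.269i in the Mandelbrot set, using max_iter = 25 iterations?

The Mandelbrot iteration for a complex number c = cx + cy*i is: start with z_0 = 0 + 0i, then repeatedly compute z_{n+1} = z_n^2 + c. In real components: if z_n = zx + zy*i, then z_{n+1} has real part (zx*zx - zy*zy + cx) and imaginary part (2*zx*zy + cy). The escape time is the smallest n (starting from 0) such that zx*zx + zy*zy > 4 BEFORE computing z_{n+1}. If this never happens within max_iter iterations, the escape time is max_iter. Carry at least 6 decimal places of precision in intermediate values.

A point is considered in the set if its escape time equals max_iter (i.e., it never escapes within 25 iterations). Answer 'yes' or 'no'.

Answer: no

Derivation:
z_0 = 0 + 0i, c = 0.4760 + 0.2690i
Iter 1: z = 0.4760 + 0.2690i, |z|^2 = 0.2989
Iter 2: z = 0.6302 + 0.5251i, |z|^2 = 0.6729
Iter 3: z = 0.5975 + 0.9308i, |z|^2 = 1.2234
Iter 4: z = -0.0335 + 1.3813i, |z|^2 = 1.9090
Iter 5: z = -1.4308 + 0.1764i, |z|^2 = 2.0782
Iter 6: z = 2.4920 + -0.2359i, |z|^2 = 6.2655
Escaped at iteration 6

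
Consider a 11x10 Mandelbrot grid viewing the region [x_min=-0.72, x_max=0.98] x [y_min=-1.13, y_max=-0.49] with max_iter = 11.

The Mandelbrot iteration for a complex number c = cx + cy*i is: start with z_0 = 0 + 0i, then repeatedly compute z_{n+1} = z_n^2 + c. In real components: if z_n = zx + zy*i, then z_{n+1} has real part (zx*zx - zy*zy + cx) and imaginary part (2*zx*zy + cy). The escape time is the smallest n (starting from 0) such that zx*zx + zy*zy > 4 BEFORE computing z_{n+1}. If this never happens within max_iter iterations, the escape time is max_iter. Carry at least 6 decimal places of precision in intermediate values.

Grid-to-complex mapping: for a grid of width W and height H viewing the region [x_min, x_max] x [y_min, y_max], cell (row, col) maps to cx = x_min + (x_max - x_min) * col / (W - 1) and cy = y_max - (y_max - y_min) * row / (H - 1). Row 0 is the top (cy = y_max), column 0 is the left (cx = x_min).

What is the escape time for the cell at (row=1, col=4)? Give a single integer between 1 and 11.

Answer: 11

Derivation:
z_0 = 0 + 0i, c = -0.0400 + -0.5611i
Iter 1: z = -0.0400 + -0.5611i, |z|^2 = 0.3164
Iter 2: z = -0.3532 + -0.5162i, |z|^2 = 0.3913
Iter 3: z = -0.1817 + -0.1964i, |z|^2 = 0.0716
Iter 4: z = -0.0456 + -0.4897i, |z|^2 = 0.2419
Iter 5: z = -0.2778 + -0.5165i, |z|^2 = 0.3439
Iter 6: z = -0.2296 + -0.2742i, |z|^2 = 0.1279
Iter 7: z = -0.0625 + -0.4352i, |z|^2 = 0.1933
Iter 8: z = -0.2255 + -0.5067i, |z|^2 = 0.3076
Iter 9: z = -0.2459 + -0.3326i, |z|^2 = 0.1711
Iter 10: z = -0.0901 + -0.3975i, |z|^2 = 0.1661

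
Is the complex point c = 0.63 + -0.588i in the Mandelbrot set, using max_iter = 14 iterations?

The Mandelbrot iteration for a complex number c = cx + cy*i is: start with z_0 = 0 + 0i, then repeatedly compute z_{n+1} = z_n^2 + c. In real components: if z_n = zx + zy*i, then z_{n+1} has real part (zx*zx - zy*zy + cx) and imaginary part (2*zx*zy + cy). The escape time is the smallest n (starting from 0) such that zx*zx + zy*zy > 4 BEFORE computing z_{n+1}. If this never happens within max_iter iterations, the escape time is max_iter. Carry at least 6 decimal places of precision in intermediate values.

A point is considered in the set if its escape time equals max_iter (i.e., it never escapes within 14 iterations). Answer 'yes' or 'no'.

Answer: no

Derivation:
z_0 = 0 + 0i, c = 0.6300 + -0.5880i
Iter 1: z = 0.6300 + -0.5880i, |z|^2 = 0.7426
Iter 2: z = 0.6812 + -1.3289i, |z|^2 = 2.2299
Iter 3: z = -0.6719 + -2.3983i, |z|^2 = 6.2036
Escaped at iteration 3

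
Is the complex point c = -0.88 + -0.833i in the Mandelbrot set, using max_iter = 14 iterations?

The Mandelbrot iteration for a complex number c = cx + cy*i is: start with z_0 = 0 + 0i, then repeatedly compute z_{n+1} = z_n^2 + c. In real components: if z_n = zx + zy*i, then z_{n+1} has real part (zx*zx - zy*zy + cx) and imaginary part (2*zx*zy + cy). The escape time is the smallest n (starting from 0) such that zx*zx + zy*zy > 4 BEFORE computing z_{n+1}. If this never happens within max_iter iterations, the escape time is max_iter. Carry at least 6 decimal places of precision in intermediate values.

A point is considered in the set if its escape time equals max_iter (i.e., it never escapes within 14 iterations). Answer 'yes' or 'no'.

Answer: no

Derivation:
z_0 = 0 + 0i, c = -0.8800 + -0.8330i
Iter 1: z = -0.8800 + -0.8330i, |z|^2 = 1.4683
Iter 2: z = -0.7995 + 0.6331i, |z|^2 = 1.0400
Iter 3: z = -0.6416 + -1.8453i, |z|^2 = 3.8167
Iter 4: z = -3.8734 + 1.5349i, |z|^2 = 17.3591
Escaped at iteration 4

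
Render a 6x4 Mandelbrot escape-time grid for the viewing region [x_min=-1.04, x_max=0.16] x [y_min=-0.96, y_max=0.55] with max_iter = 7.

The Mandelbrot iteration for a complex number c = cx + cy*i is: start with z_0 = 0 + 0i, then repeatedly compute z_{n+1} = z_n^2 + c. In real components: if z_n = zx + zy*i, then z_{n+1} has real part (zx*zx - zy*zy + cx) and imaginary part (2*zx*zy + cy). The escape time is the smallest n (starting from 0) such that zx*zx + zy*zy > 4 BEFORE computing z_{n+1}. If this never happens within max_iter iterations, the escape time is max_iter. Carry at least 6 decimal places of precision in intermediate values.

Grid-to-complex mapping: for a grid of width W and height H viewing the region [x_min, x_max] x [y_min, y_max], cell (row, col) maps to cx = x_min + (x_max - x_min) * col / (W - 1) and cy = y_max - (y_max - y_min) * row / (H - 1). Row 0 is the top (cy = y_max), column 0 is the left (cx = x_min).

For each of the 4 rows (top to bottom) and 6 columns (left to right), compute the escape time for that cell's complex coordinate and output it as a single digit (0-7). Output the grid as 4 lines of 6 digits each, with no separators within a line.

Answer: 567777
777777
567777
334574

Derivation:
(row=0, col=0): c = -1.0400 + 0.5500i → escape time 5
(row=0, col=1): c = -0.8000 + 0.5500i → escape time 6
(row=0, col=2): c = -0.5600 + 0.5500i → escape time 7
(row=0, col=3): c = -0.3200 + 0.5500i → escape time 7
(row=0, col=4): c = -0.0800 + 0.5500i → escape time 7
(row=0, col=5): c = 0.1600 + 0.5500i → escape time 7
(row=1, col=0): c = -1.0400 + 0.0467i → escape time 7
(row=1, col=1): c = -0.8000 + 0.0467i → escape time 7
(row=1, col=2): c = -0.5600 + 0.0467i → escape time 7
(row=1, col=3): c = -0.3200 + 0.0467i → escape time 7
(row=1, col=4): c = -0.0800 + 0.0467i → escape time 7
(row=1, col=5): c = 0.1600 + 0.0467i → escape time 7
(row=2, col=0): c = -1.0400 + -0.4567i → escape time 5
(row=2, col=1): c = -0.8000 + -0.4567i → escape time 6
(row=2, col=2): c = -0.5600 + -0.4567i → escape time 7
(row=2, col=3): c = -0.3200 + -0.4567i → escape time 7
(row=2, col=4): c = -0.0800 + -0.4567i → escape time 7
(row=2, col=5): c = 0.1600 + -0.4567i → escape time 7
(row=3, col=0): c = -1.0400 + -0.9600i → escape time 3
(row=3, col=1): c = -0.8000 + -0.9600i → escape time 3
(row=3, col=2): c = -0.5600 + -0.9600i → escape time 4
(row=3, col=3): c = -0.3200 + -0.9600i → escape time 5
(row=3, col=4): c = -0.0800 + -0.9600i → escape time 7
(row=3, col=5): c = 0.1600 + -0.9600i → escape time 4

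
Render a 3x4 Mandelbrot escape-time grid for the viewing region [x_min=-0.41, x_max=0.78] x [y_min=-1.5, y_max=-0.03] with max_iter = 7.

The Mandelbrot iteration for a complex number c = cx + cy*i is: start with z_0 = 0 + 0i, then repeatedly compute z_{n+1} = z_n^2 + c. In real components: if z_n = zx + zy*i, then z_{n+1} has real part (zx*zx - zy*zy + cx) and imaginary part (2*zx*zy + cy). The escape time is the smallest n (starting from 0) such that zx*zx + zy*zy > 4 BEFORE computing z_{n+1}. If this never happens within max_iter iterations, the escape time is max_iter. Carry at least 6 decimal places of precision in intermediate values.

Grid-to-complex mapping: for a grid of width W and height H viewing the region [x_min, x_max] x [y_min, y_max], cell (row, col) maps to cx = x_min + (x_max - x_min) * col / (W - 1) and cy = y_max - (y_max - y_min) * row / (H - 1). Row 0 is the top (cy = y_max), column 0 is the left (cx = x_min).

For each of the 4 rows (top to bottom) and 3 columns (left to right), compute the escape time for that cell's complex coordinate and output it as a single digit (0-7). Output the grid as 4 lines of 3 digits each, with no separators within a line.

Answer: 773
773
442
222

Derivation:
(row=0, col=0): c = -0.4100 + -0.0300i → escape time 7
(row=0, col=1): c = 0.1850 + -0.0300i → escape time 7
(row=0, col=2): c = 0.7800 + -0.0300i → escape time 3
(row=1, col=0): c = -0.4100 + -0.5200i → escape time 7
(row=1, col=1): c = 0.1850 + -0.5200i → escape time 7
(row=1, col=2): c = 0.7800 + -0.5200i → escape time 3
(row=2, col=0): c = -0.4100 + -1.0100i → escape time 4
(row=2, col=1): c = 0.1850 + -1.0100i → escape time 4
(row=2, col=2): c = 0.7800 + -1.0100i → escape time 2
(row=3, col=0): c = -0.4100 + -1.5000i → escape time 2
(row=3, col=1): c = 0.1850 + -1.5000i → escape time 2
(row=3, col=2): c = 0.7800 + -1.5000i → escape time 2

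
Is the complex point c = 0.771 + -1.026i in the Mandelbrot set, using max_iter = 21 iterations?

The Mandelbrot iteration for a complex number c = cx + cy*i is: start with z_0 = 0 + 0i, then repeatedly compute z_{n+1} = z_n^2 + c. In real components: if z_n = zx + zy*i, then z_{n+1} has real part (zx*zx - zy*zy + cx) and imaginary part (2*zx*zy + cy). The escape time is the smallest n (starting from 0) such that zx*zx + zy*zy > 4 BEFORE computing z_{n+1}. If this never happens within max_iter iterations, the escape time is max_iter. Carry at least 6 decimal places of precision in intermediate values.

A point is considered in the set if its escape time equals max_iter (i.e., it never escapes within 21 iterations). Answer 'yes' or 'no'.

Answer: no

Derivation:
z_0 = 0 + 0i, c = 0.7710 + -1.0260i
Iter 1: z = 0.7710 + -1.0260i, |z|^2 = 1.6471
Iter 2: z = 0.3128 + -2.6081i, |z|^2 = 6.9000
Escaped at iteration 2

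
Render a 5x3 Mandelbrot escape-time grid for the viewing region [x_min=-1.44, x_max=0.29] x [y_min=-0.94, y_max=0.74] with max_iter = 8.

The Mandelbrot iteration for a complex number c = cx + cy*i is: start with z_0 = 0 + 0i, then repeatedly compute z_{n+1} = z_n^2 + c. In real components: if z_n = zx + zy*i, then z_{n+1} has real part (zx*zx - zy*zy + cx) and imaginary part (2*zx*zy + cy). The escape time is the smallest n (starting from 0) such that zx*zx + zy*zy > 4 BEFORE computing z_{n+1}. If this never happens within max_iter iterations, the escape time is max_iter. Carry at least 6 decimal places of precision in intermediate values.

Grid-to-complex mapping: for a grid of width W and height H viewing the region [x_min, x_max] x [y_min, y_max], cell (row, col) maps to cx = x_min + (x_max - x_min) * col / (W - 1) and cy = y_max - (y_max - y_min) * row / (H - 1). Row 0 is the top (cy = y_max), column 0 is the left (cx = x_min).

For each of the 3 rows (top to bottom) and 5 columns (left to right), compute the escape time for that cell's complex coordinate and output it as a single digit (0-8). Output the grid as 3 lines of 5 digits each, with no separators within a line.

(row=0, col=0): c = -1.4400 + 0.7400i → escape time 3
(row=0, col=1): c = -1.0075 + 0.7400i → escape time 3
(row=0, col=2): c = -0.5750 + 0.7400i → escape time 6
(row=0, col=3): c = -0.1425 + 0.7400i → escape time 8
(row=0, col=4): c = 0.2900 + 0.7400i → escape time 5
(row=1, col=0): c = -1.4400 + -0.1000i → escape time 8
(row=1, col=1): c = -1.0075 + -0.1000i → escape time 8
(row=1, col=2): c = -0.5750 + -0.1000i → escape time 8
(row=1, col=3): c = -0.1425 + -0.1000i → escape time 8
(row=1, col=4): c = 0.2900 + -0.1000i → escape time 8
(row=2, col=0): c = -1.4400 + -0.9400i → escape time 3
(row=2, col=1): c = -1.0075 + -0.9400i → escape time 3
(row=2, col=2): c = -0.5750 + -0.9400i → escape time 4
(row=2, col=3): c = -0.1425 + -0.9400i → escape time 8
(row=2, col=4): c = 0.2900 + -0.9400i → escape time 4

Answer: 33685
88888
33484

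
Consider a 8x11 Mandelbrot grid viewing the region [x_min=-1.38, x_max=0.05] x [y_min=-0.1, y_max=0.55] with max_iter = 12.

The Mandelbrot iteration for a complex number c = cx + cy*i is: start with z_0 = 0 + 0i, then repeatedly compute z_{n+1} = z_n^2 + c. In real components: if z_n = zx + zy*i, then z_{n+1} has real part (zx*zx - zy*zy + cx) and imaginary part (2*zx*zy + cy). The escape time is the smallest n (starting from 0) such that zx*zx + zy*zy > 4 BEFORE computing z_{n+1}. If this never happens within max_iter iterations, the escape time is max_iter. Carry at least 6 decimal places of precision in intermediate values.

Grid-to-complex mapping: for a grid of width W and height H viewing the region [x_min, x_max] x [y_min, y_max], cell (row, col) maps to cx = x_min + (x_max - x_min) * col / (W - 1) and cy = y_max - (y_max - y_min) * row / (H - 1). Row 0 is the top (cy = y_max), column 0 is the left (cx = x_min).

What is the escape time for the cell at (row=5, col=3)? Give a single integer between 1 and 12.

Answer: 12

Derivation:
z_0 = 0 + 0i, c = -0.7671 + 0.2250i
Iter 1: z = -0.7671 + 0.2250i, |z|^2 = 0.6391
Iter 2: z = -0.2293 + -0.1202i, |z|^2 = 0.0670
Iter 3: z = -0.7290 + 0.2801i, |z|^2 = 0.6100
Iter 4: z = -0.3141 + -0.1834i, |z|^2 = 0.1323
Iter 5: z = -0.7021 + 0.3402i, |z|^2 = 0.6087
Iter 6: z = -0.3899 + -0.2528i, |z|^2 = 0.2159
Iter 7: z = -0.6790 + 0.4221i, |z|^2 = 0.6392
Iter 8: z = -0.4843 + -0.3483i, |z|^2 = 0.3558
Iter 9: z = -0.6539 + 0.5623i, |z|^2 = 0.7438
Iter 10: z = -0.6558 + -0.5104i, |z|^2 = 0.6906
Iter 11: z = -0.5975 + 0.8944i, |z|^2 = 1.1570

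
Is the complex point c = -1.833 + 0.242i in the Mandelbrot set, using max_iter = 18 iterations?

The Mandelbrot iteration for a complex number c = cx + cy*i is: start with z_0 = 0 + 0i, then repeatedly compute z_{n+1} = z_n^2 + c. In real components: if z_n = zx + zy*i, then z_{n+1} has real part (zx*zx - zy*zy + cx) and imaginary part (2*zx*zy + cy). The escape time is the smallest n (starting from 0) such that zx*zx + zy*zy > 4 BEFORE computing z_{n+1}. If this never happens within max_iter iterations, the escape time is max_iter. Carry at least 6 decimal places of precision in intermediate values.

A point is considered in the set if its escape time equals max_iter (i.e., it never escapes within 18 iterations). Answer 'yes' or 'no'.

z_0 = 0 + 0i, c = -1.8330 + 0.2420i
Iter 1: z = -1.8330 + 0.2420i, |z|^2 = 3.4185
Iter 2: z = 1.4683 + -0.6452i, |z|^2 = 2.5722
Iter 3: z = -0.0933 + -1.6526i, |z|^2 = 2.7399
Iter 4: z = -4.5555 + 0.5503i, |z|^2 = 21.0557
Escaped at iteration 4

Answer: no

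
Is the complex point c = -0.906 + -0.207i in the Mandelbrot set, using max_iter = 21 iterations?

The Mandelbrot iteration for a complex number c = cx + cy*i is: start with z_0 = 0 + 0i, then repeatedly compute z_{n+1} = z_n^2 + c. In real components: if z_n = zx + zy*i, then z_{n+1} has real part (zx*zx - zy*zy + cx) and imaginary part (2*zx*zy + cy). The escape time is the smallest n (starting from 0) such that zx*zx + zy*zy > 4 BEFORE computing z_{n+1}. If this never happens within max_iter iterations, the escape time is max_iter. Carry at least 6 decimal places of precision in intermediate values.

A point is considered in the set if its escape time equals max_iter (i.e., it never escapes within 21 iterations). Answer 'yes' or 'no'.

z_0 = 0 + 0i, c = -0.9060 + -0.2070i
Iter 1: z = -0.9060 + -0.2070i, |z|^2 = 0.8637
Iter 2: z = -0.1280 + 0.1681i, |z|^2 = 0.0446
Iter 3: z = -0.9179 + -0.2500i, |z|^2 = 0.9050
Iter 4: z = -0.1260 + 0.2520i, |z|^2 = 0.0794
Iter 5: z = -0.9536 + -0.2705i, |z|^2 = 0.9826
Iter 6: z = -0.0698 + 0.3090i, |z|^2 = 0.1003
Iter 7: z = -0.9966 + -0.2501i, |z|^2 = 1.0557
Iter 8: z = 0.0246 + 0.2915i, |z|^2 = 0.0856
Iter 9: z = -0.9904 + -0.1927i, |z|^2 = 1.0180
Iter 10: z = 0.0378 + 0.1746i, |z|^2 = 0.0319
Iter 11: z = -0.9351 + -0.1938i, |z|^2 = 0.9119
Iter 12: z = -0.0692 + 0.1555i, |z|^2 = 0.0290
Iter 13: z = -0.9254 + -0.2285i, |z|^2 = 0.9085
Iter 14: z = -0.1019 + 0.2159i, |z|^2 = 0.0570
Iter 15: z = -0.9422 + -0.2510i, |z|^2 = 0.9508
Iter 16: z = -0.0812 + 0.2660i, |z|^2 = 0.0774
Iter 17: z = -0.9702 + -0.2502i, |z|^2 = 1.0038
Iter 18: z = -0.0274 + 0.2785i, |z|^2 = 0.0783
Iter 19: z = -0.9828 + -0.2222i, |z|^2 = 1.0153
Iter 20: z = 0.0105 + 0.2298i, |z|^2 = 0.0529
Did not escape in 21 iterations → in set

Answer: yes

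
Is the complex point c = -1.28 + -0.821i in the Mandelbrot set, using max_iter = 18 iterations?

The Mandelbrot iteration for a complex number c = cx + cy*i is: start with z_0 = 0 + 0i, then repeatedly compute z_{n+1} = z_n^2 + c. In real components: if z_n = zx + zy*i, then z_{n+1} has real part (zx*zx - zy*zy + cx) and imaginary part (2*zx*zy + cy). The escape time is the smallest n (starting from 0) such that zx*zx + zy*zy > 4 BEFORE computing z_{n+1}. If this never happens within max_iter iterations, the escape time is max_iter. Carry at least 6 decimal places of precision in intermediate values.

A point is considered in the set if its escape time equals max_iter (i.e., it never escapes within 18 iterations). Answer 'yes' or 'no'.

z_0 = 0 + 0i, c = -1.2800 + -0.8210i
Iter 1: z = -1.2800 + -0.8210i, |z|^2 = 2.3124
Iter 2: z = -0.3156 + 1.2808i, |z|^2 = 1.7400
Iter 3: z = -2.8207 + -1.6295i, |z|^2 = 10.6118
Escaped at iteration 3

Answer: no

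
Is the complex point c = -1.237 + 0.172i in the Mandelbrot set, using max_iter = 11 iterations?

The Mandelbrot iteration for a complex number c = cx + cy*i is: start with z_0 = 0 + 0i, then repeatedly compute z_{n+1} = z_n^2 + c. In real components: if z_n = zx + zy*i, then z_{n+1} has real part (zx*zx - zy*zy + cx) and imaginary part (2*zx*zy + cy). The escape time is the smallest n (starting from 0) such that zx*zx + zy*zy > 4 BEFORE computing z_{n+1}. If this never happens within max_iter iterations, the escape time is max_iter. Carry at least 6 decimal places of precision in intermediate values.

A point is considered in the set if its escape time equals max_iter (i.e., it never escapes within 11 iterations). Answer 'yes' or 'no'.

z_0 = 0 + 0i, c = -1.2370 + 0.1720i
Iter 1: z = -1.2370 + 0.1720i, |z|^2 = 1.5598
Iter 2: z = 0.2636 + -0.2535i, |z|^2 = 0.1338
Iter 3: z = -1.2318 + 0.0383i, |z|^2 = 1.5188
Iter 4: z = 0.2789 + 0.0775i, |z|^2 = 0.0838
Iter 5: z = -1.1652 + 0.2152i, |z|^2 = 1.4041
Iter 6: z = 0.0745 + -0.3296i, |z|^2 = 0.1142
Iter 7: z = -1.3401 + 0.1229i, |z|^2 = 1.8110
Iter 8: z = 0.5438 + -0.1574i, |z|^2 = 0.3204
Iter 9: z = -0.9661 + 0.0008i, |z|^2 = 0.9334
Iter 10: z = -0.3036 + 0.1704i, |z|^2 = 0.1212
Did not escape in 11 iterations → in set

Answer: yes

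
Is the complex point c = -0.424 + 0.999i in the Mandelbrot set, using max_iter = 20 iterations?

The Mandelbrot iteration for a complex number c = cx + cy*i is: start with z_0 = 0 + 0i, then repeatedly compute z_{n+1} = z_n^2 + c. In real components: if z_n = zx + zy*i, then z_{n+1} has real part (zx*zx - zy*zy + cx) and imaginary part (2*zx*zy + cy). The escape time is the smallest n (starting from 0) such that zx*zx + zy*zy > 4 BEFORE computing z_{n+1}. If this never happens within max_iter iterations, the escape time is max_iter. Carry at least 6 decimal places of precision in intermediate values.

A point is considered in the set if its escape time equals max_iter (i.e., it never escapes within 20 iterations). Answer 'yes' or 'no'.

z_0 = 0 + 0i, c = -0.4240 + 0.9990i
Iter 1: z = -0.4240 + 0.9990i, |z|^2 = 1.1778
Iter 2: z = -1.2422 + 0.1518i, |z|^2 = 1.5662
Iter 3: z = 1.0961 + 0.6217i, |z|^2 = 1.5879
Iter 4: z = 0.3908 + 2.3619i, |z|^2 = 5.7315
Escaped at iteration 4

Answer: no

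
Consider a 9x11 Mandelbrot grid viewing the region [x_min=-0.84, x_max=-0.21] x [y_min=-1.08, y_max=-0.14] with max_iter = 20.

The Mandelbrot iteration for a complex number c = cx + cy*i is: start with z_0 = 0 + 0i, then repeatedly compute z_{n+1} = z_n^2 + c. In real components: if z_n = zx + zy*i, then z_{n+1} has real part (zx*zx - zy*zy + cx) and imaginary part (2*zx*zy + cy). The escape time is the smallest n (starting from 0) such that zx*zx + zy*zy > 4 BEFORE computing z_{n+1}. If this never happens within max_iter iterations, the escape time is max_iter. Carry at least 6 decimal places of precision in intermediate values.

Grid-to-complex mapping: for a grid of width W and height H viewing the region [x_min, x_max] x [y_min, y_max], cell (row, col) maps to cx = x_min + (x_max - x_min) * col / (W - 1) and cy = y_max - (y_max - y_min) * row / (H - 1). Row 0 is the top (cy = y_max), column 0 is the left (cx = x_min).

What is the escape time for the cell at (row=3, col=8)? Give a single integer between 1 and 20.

Answer: 20

Derivation:
z_0 = 0 + 0i, c = -0.2100 + -0.4220i
Iter 1: z = -0.2100 + -0.4220i, |z|^2 = 0.2222
Iter 2: z = -0.3440 + -0.2448i, |z|^2 = 0.1782
Iter 3: z = -0.1516 + -0.2536i, |z|^2 = 0.0873
Iter 4: z = -0.2513 + -0.3451i, |z|^2 = 0.1823
Iter 5: z = -0.2659 + -0.2485i, |z|^2 = 0.1325
Iter 6: z = -0.2010 + -0.2898i, |z|^2 = 0.1244
Iter 7: z = -0.2536 + -0.3055i, |z|^2 = 0.1576
Iter 8: z = -0.2390 + -0.2671i, |z|^2 = 0.1285
Iter 9: z = -0.2242 + -0.2943i, |z|^2 = 0.1369
Iter 10: z = -0.2464 + -0.2900i, |z|^2 = 0.1448
Iter 11: z = -0.2334 + -0.2791i, |z|^2 = 0.1324
Iter 12: z = -0.2334 + -0.2917i, |z|^2 = 0.1396
Iter 13: z = -0.2406 + -0.2858i, |z|^2 = 0.1396
Iter 14: z = -0.2338 + -0.2845i, |z|^2 = 0.1356
Iter 15: z = -0.2363 + -0.2890i, |z|^2 = 0.1393
Iter 16: z = -0.2377 + -0.2855i, |z|^2 = 0.1380
Iter 17: z = -0.2350 + -0.2863i, |z|^2 = 0.1372
Iter 18: z = -0.2367 + -0.2875i, |z|^2 = 0.1387
Iter 19: z = -0.2366 + -0.2859i, |z|^2 = 0.1377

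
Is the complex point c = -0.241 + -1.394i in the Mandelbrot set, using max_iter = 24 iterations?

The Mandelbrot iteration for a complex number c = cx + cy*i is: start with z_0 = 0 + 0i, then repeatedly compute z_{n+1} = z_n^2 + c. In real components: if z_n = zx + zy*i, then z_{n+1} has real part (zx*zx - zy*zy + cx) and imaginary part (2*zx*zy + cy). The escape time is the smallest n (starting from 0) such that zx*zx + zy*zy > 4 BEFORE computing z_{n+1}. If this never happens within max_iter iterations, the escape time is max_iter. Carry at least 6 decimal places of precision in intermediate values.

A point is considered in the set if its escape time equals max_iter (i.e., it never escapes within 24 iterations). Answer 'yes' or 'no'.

z_0 = 0 + 0i, c = -0.2410 + -1.3940i
Iter 1: z = -0.2410 + -1.3940i, |z|^2 = 2.0013
Iter 2: z = -2.1262 + -0.7221i, |z|^2 = 5.0420
Escaped at iteration 2

Answer: no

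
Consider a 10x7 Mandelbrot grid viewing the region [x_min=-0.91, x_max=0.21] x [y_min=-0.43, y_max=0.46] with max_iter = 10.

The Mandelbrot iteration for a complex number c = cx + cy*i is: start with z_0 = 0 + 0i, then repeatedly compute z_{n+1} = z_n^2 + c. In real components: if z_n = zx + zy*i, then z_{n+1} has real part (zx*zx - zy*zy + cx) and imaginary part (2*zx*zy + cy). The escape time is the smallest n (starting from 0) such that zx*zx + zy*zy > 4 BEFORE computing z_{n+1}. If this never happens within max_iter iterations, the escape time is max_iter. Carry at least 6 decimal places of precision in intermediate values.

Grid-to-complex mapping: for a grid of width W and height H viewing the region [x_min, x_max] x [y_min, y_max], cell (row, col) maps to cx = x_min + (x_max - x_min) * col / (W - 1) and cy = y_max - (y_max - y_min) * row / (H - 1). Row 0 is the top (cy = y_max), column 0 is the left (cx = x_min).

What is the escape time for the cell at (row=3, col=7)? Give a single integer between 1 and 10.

z_0 = 0 + 0i, c = -0.0389 + 0.0150i
Iter 1: z = -0.0389 + 0.0150i, |z|^2 = 0.0017
Iter 2: z = -0.0376 + 0.0138i, |z|^2 = 0.0016
Iter 3: z = -0.0377 + 0.0140i, |z|^2 = 0.0016
Iter 4: z = -0.0377 + 0.0139i, |z|^2 = 0.0016
Iter 5: z = -0.0377 + 0.0139i, |z|^2 = 0.0016
Iter 6: z = -0.0377 + 0.0139i, |z|^2 = 0.0016
Iter 7: z = -0.0377 + 0.0139i, |z|^2 = 0.0016
Iter 8: z = -0.0377 + 0.0139i, |z|^2 = 0.0016
Iter 9: z = -0.0377 + 0.0139i, |z|^2 = 0.0016

Answer: 10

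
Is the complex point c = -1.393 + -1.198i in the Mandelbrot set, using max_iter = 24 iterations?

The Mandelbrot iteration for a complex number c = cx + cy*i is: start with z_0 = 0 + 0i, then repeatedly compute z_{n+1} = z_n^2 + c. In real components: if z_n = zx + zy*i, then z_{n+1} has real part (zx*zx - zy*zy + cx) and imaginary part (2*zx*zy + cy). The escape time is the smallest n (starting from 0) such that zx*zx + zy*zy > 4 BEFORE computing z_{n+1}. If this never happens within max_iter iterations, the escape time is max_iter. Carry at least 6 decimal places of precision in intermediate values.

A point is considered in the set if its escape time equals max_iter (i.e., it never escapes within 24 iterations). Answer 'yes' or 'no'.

z_0 = 0 + 0i, c = -1.3930 + -1.1980i
Iter 1: z = -1.3930 + -1.1980i, |z|^2 = 3.3757
Iter 2: z = -0.8878 + 2.1396i, |z|^2 = 5.3661
Escaped at iteration 2

Answer: no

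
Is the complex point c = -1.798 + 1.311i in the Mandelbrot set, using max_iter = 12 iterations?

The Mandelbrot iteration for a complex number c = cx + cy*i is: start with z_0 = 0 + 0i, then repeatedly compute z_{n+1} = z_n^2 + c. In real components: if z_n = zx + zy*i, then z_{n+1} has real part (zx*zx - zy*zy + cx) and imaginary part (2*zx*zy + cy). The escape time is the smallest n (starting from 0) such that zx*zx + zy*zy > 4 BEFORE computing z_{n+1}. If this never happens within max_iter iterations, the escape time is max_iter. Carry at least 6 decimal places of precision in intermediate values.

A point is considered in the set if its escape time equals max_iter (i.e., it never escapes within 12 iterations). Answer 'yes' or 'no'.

Answer: no

Derivation:
z_0 = 0 + 0i, c = -1.7980 + 1.3110i
Iter 1: z = -1.7980 + 1.3110i, |z|^2 = 4.9515
Escaped at iteration 1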